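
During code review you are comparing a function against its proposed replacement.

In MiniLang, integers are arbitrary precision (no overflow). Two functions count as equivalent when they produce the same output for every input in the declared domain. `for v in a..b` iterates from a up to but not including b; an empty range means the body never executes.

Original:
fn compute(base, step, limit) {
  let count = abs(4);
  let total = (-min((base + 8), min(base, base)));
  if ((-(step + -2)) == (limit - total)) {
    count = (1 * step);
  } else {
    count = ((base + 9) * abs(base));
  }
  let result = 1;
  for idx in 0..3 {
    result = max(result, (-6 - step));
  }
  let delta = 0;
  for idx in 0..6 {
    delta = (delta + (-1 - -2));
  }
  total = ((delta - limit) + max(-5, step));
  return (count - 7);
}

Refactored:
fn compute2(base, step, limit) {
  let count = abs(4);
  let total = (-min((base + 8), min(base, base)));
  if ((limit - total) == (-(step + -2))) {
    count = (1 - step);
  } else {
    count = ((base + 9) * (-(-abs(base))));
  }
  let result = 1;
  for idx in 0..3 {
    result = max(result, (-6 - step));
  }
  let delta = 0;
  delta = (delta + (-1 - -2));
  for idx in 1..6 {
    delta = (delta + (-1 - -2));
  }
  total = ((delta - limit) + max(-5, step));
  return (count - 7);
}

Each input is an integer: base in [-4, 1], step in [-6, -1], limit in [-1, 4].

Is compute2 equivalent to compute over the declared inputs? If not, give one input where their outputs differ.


There is a counterexample at base=-1, step=-1, limit=4: -8 on one side, -5 on the other.
compute: count = 4; total = 1; ((-(step + -2)) == (limit - total)) -> true; count = -1; result = 1; [idx=0]; result = 1; [idx=1]; result = 1; [idx=2]; result = 1; delta = 0; [idx=0]; delta = 1; [idx=1]; delta = 2; [idx=2]; delta = 3; [idx=3]; delta = 4; [idx=4]; delta = 5; [idx=5]; delta = 6; total = 1; return -8
compute2: count = 4; total = 1; ((limit - total) == (-(step + -2))) -> true; count = 2; result = 1; [idx=0]; result = 1; [idx=1]; result = 1; [idx=2]; result = 1; delta = 0; delta = 1; [idx=1]; delta = 2; [idx=2]; delta = 3; [idx=3]; delta = 4; [idx=4]; delta = 5; [idx=5]; delta = 6; total = 1; return -5
verdict: not equivalent; witness: base=-1, step=-1, limit=4


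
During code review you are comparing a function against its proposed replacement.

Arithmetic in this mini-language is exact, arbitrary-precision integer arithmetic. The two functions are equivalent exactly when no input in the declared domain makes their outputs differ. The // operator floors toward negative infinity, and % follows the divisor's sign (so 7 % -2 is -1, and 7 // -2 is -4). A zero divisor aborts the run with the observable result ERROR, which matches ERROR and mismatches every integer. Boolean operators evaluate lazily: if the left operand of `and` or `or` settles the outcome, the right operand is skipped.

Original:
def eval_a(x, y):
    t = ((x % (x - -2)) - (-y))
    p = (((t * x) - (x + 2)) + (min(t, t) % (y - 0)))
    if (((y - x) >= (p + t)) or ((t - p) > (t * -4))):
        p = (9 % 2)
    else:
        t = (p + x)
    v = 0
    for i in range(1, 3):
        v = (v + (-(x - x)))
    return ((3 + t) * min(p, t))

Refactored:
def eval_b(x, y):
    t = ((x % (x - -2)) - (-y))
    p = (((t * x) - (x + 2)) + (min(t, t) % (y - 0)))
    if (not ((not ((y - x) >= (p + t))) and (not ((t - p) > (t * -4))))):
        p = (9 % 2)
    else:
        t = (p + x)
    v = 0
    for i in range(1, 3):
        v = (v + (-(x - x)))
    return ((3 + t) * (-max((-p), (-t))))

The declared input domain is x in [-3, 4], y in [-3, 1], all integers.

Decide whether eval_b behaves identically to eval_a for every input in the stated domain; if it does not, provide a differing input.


Reading the diff, among the changes: boolean connective usage differs, min/max/abs usage differs.
Tracing x=1, y=-1: eval_a: t=0, then p=-3, then (((y - x) >= (p + t)) or ((t - p) > (t * -4))) is true, then p=1, then v=0, then (i=1), then v=0, then (i=2), then v=0, then returns 0 | eval_b: t=0, then p=-3, then (not ((not ((y - x) >= (p + t))) and (not ((t - p) > (t * -4))))) is true, then p=1, then v=0, then (i=1), then v=0, then (i=2), then v=0, then returns 0 — matching result 0.
Checked all 40 inputs in the declared domain: the outputs agree on every one.
verdict: equivalent


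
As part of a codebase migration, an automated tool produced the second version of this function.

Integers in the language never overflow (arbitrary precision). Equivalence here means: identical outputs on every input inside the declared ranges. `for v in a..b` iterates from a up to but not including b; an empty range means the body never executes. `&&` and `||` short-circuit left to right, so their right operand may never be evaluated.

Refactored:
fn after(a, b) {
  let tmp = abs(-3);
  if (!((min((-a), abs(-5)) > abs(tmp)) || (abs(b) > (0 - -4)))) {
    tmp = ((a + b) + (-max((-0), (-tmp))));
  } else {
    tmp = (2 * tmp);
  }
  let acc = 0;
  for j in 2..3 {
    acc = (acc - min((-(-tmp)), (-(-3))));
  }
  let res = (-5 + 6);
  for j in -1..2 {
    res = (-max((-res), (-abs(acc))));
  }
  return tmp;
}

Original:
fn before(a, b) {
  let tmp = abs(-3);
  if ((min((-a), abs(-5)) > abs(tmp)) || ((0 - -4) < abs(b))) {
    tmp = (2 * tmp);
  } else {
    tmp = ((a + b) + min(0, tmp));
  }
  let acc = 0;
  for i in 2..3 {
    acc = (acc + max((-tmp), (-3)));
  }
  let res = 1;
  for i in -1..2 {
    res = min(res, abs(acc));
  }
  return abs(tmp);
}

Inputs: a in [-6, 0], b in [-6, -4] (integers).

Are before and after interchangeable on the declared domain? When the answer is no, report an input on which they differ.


On input a=-3, b=-4, before returns 7 while after returns -7.
verdict: not equivalent; witness: a=-3, b=-4


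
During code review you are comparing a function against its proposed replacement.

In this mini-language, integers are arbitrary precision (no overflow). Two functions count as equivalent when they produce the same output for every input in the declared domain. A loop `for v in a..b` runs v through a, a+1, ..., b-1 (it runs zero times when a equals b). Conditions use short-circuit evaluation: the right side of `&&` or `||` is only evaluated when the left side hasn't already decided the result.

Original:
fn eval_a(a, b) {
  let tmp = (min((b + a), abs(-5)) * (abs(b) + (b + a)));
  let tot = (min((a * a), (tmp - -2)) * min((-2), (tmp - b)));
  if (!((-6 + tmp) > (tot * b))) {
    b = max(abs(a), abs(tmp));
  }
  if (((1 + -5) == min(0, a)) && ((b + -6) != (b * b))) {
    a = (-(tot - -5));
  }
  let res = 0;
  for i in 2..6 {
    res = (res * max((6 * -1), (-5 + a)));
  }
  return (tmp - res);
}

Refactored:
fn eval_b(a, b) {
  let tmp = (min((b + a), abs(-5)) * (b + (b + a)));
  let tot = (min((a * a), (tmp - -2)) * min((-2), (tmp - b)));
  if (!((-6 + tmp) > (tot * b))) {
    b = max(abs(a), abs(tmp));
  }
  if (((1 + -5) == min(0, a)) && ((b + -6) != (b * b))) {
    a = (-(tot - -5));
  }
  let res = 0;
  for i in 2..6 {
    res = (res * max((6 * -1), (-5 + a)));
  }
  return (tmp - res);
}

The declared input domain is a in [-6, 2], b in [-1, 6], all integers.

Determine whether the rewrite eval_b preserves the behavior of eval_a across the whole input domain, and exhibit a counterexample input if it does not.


Not equivalent: a=-6, b=-1 separates them (42 vs 56).
eval_a: tmp becomes 42; next tot becomes -72; next (!((-6 + tmp) > (tot * b))) evaluates to true; next b becomes 42; next (((1 + -5) == min(0, a)) && ((b + -6) != (b * b))) evaluates to false; next res becomes 0; next at i=2:; next res becomes 0; next at i=3:; next res becomes 0; next at i=4:; next res becomes 0; next at i=5:; next res becomes 0; next final value 42
eval_b: tmp becomes 56; next tot becomes -72; next (!((-6 + tmp) > (tot * b))) evaluates to true; next b becomes 56; next (((1 + -5) == min(0, a)) && ((b + -6) != (b * b))) evaluates to false; next res becomes 0; next at i=2:; next res becomes 0; next at i=3:; next res becomes 0; next at i=4:; next res becomes 0; next at i=5:; next res becomes 0; next final value 56
verdict: not equivalent; witness: a=-6, b=-1


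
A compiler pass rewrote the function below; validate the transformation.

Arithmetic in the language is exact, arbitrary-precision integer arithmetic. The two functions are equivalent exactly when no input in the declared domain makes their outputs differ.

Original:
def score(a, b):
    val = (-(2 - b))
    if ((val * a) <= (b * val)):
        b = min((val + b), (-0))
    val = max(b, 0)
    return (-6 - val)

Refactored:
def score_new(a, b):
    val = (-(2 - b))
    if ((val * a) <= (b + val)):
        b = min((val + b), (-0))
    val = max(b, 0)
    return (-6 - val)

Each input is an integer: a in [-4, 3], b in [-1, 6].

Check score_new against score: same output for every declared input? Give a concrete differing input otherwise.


There is a counterexample at a=0, b=1: -7 on one side, -6 on the other.
score: val := -1 | ((val * a) <= (b * val)): false | val := 1 | result -7
score_new: val := -1 | ((val * a) <= (b + val)): true | b := 0 | val := 0 | result -6
verdict: not equivalent; witness: a=0, b=1


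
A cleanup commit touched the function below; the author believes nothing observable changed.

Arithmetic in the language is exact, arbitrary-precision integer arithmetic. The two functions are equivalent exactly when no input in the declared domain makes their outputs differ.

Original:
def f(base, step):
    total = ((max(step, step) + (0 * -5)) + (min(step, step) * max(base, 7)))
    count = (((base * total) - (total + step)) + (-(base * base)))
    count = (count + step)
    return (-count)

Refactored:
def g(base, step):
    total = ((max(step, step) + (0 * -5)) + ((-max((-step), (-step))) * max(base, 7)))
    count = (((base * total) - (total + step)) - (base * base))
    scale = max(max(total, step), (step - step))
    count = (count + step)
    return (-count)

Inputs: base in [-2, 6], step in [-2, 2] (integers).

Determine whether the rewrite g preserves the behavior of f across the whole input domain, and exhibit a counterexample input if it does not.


The two are interchangeable: statement counts differ, and arithmetic usage differs, and min/max/abs usage differs, and local variable names differ, and every declared input agrees.
Tracing base=2, step=2: f: total becomes 16; next count becomes 10; next count becomes 12; next final value -12 | g: total becomes 16; next count becomes 10; next scale becomes 16; next count becomes 12; next final value -12 — matching result -12.
Sweeping the whole domain (45 inputs) finds no disagreement.
verdict: equivalent


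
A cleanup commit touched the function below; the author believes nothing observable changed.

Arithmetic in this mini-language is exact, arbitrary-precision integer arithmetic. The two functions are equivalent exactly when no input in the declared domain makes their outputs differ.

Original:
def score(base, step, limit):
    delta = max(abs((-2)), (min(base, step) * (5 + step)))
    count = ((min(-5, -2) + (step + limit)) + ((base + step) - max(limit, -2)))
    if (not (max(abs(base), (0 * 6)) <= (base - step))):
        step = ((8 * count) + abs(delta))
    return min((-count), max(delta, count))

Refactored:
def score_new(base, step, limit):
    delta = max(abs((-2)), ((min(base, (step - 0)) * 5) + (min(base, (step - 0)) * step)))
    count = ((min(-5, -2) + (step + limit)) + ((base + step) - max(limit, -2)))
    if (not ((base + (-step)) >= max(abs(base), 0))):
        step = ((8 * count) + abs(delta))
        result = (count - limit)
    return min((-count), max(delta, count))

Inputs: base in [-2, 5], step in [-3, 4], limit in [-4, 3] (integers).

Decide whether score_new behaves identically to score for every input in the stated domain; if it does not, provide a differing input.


Although min/max/abs usage differs; arithmetic usage differs; comparison usage differs; statement counts differ; local variable names differ; constant usage differs, 512/512 inputs agree.
verdict: equivalent


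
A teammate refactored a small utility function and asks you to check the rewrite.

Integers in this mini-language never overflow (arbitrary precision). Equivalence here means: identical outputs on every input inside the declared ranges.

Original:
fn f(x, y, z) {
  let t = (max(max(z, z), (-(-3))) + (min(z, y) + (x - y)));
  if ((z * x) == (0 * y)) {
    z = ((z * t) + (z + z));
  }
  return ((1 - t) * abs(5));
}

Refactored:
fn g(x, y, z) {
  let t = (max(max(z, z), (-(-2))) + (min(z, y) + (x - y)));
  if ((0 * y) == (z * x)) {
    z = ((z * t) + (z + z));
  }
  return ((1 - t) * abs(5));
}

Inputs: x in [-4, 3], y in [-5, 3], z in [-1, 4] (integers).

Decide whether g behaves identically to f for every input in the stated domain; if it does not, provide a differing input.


The rewrite breaks on x=-4, y=-5, z=-1, where the results are 10 and 15.
f: t := -1 | ((z * x) == (0 * y)): false | result 10
g: t := -2 | ((0 * y) == (z * x)): false | result 15
verdict: not equivalent; witness: x=-4, y=-5, z=-1


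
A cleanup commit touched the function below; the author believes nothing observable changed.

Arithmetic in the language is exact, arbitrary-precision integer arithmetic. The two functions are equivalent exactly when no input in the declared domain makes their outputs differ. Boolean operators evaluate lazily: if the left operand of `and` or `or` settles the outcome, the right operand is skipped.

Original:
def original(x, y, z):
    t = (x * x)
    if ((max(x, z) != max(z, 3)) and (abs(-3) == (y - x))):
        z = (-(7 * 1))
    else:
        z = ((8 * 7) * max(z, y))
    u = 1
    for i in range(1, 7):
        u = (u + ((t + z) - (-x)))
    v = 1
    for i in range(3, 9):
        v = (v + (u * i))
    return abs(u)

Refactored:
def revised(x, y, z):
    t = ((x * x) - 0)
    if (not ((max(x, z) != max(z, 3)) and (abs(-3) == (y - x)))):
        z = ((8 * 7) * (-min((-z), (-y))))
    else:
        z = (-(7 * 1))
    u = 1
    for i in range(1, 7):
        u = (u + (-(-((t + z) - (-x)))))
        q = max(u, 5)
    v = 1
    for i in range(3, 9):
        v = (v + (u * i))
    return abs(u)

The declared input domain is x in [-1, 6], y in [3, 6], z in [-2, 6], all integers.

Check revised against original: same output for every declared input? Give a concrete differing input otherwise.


Equivalent. The suspicious-looking change has no observable effect anywhere in the declared ranges.
Sweeping the whole domain (288 inputs) finds no disagreement.
Spot check at x=5, y=3, z=3 — original: t = 25; ((max(x, z) != max(z, 3)) and (abs(-3) == (y - x))) -> false; z = 168; u = 1; [i=1]; u = 199; [i=2]; u = 397; [i=3]; u = 595; [i=4]; u = 793; [i=5]; u = 991; [i=6]; u = 1189; v = 1; [i=3]; v = 3568; [i=4]; v = 8324; [i=5]; v = 14269; [i=6]; v = 21403; [i=7]; v = 29726; [i=8]; v = 39238; return 1189. revised: t = 25; (not ((max(x, z) != max(z, 3)) and (abs(-3) == (y - x)))) -> true; z = 168; u = 1; [i=1]; u = 199; q = 199; [i=2]; u = 397; q = 397; [i=3]; u = 595; q = 595; [i=4]; u = 793; q = 793; [i=5]; u = 991; q = 991; [i=6]; u = 1189; q = 1189; v = 1; [i=3]; v = 3568; [i=4]; v = 8324; [i=5]; v = 14269; [i=6]; v = 21403; [i=7]; v = 29726; [i=8]; v = 39238; return 1189. Both give 1189.
verdict: equivalent


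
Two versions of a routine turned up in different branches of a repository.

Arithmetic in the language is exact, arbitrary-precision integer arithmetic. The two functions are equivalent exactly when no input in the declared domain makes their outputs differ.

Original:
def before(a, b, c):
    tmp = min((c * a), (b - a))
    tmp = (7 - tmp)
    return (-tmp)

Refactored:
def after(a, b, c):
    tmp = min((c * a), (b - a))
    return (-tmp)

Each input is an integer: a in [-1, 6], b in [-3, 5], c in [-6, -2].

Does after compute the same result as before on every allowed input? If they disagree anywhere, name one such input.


There is a counterexample at a=-1, b=-3, c=-6: -9 on one side, 2 on the other.
before: tmp becomes -2; next tmp becomes 9; next final value -9
after: tmp becomes -2; next final value 2
verdict: not equivalent; witness: a=-1, b=-3, c=-6


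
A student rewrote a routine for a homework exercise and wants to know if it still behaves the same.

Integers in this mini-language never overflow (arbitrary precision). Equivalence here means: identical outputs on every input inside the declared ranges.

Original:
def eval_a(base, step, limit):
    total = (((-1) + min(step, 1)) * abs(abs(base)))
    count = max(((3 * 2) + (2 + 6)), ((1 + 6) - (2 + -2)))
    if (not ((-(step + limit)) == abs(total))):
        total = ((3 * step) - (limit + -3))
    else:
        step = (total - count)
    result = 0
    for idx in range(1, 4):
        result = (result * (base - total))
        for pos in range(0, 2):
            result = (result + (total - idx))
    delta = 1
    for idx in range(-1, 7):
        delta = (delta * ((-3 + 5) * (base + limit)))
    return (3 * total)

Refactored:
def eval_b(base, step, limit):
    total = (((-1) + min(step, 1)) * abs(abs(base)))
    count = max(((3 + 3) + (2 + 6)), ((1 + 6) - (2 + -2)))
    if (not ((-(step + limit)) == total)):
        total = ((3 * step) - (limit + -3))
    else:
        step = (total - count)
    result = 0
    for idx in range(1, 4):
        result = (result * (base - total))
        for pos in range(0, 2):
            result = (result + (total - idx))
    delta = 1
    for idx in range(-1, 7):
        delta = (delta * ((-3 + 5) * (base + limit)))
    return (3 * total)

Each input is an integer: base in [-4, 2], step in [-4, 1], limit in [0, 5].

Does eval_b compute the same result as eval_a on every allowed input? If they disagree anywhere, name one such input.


Consider the input base=-4, step=0, limit=4.
eval_a: total := -4 | count := 14 | (not ((-(step + limit)) == abs(total))): true | total := -1 | result := 0 | iter idx=1: | result := 0 | iter pos=0: | result := -2 | iter pos=1: | result := -4 | iter idx=2: | result := 12 | iter pos=0: | result := 9 | iter pos=1: | result := 6 | iter idx=3: | result := -18 | iter pos=0: | result := -22 | iter pos=1: | result := -26 | delta := 1 | iter idx=-1: | delta := 0 | iter idx=0: | delta := 0 | iter idx=1: | delta := 0 | iter idx=2: | delta := 0 | iter idx=3: | delta := 0 | iter idx=4: | delta := 0 | iter idx=5: | delta := 0 | iter idx=6: | delta := 0 | result -3
eval_b: total := -4 | count := 14 | (not ((-(step + limit)) == total)): false | step := -18 | result := 0 | iter idx=1: | result := 0 | iter pos=0: | result := -5 | iter pos=1: | result := -10 | iter idx=2: | result := 0 | iter pos=0: | result := -6 | iter pos=1: | result := -12 | iter idx=3: | result := 0 | iter pos=0: | result := -7 | iter pos=1: | result := -14 | delta := 1 | iter idx=-1: | delta := 0 | iter idx=0: | delta := 0 | iter idx=1: | delta := 0 | iter idx=2: | delta := 0 | iter idx=3: | delta := 0 | iter idx=4: | delta := 0 | iter idx=5: | delta := 0 | iter idx=6: | delta := 0 | result -12
-3 against -12: the behavior changed.
verdict: not equivalent; witness: base=-4, step=0, limit=4


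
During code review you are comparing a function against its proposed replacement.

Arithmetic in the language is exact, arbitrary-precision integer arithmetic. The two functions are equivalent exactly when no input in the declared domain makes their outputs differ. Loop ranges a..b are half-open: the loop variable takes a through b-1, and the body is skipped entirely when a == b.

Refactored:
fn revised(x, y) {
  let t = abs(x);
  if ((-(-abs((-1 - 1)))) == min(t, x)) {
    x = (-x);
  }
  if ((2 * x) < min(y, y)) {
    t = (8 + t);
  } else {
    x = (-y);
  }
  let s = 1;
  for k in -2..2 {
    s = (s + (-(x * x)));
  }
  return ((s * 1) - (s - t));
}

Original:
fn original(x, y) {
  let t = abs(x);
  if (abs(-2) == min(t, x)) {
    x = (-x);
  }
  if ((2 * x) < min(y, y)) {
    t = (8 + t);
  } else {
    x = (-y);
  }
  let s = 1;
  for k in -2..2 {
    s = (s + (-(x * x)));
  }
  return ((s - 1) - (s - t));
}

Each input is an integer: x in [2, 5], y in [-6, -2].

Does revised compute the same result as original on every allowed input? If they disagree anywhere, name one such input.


Evaluate both at x=2, y=-6.
original: t becomes 2; next (abs(-2) == min(t, x)) evaluates to true; next x becomes -2; next ((2 * x) < min(y, y)) evaluates to false; next x becomes 6; next s becomes 1; next at k=-2:; next s becomes -35; next at k=-1:; next s becomes -71; next at k=0:; next s becomes -107; next at k=1:; next s becomes -143; next final value 1
revised: t becomes 2; next ((-(-abs((-1 - 1)))) == min(t, x)) evaluates to true; next x becomes -2; next ((2 * x) < min(y, y)) evaluates to false; next x becomes 6; next s becomes 1; next at k=-2:; next s becomes -35; next at k=-1:; next s becomes -71; next at k=0:; next s becomes -107; next at k=1:; next s becomes -143; next final value 2
1 != 2, so the rewrite changes behavior.
verdict: not equivalent; witness: x=2, y=-6


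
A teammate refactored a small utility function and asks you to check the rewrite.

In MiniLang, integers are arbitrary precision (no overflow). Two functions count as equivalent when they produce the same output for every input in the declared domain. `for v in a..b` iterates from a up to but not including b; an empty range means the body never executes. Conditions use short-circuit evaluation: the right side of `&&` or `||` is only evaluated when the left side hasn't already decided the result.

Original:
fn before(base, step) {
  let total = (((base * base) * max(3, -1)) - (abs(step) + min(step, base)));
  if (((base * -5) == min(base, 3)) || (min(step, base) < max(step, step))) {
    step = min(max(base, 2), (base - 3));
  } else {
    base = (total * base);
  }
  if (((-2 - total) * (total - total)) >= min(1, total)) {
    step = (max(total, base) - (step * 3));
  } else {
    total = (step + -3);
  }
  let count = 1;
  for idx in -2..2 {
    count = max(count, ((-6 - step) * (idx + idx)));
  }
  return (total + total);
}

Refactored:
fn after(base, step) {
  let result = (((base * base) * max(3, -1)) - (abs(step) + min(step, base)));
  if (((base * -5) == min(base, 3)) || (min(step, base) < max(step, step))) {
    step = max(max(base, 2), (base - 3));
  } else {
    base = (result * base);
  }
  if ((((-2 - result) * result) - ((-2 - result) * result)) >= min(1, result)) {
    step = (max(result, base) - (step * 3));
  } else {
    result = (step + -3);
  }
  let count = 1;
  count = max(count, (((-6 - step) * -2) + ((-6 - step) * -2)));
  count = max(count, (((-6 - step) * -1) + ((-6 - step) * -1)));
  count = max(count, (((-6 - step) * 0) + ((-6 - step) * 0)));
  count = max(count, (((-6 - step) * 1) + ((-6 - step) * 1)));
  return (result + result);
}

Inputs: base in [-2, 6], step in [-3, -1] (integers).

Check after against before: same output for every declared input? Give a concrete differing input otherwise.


Not equivalent: base=-2, step=-1 separates them (-16 vs -2).
before: total = 13; (((base * -5) == min(base, 3)) || (min(step, base) < max(step, step))) -> true; step = -5; (((-2 - total) * (total - total)) >= min(1, total)) -> false; total = -8; count = 1; [idx=-2]; count = 4; [idx=-1]; count = 4; [idx=0]; count = 4; [idx=1]; count = 4; return -16
after: result = 13; (((base * -5) == min(base, 3)) || (min(step, base) < max(step, step))) -> true; step = 2; ((((-2 - result) * result) - ((-2 - result) * result)) >= min(1, result)) -> false; result = -1; count = 1; count = 32; count = 32; count = 32; count = 32; return -2
verdict: not equivalent; witness: base=-2, step=-1


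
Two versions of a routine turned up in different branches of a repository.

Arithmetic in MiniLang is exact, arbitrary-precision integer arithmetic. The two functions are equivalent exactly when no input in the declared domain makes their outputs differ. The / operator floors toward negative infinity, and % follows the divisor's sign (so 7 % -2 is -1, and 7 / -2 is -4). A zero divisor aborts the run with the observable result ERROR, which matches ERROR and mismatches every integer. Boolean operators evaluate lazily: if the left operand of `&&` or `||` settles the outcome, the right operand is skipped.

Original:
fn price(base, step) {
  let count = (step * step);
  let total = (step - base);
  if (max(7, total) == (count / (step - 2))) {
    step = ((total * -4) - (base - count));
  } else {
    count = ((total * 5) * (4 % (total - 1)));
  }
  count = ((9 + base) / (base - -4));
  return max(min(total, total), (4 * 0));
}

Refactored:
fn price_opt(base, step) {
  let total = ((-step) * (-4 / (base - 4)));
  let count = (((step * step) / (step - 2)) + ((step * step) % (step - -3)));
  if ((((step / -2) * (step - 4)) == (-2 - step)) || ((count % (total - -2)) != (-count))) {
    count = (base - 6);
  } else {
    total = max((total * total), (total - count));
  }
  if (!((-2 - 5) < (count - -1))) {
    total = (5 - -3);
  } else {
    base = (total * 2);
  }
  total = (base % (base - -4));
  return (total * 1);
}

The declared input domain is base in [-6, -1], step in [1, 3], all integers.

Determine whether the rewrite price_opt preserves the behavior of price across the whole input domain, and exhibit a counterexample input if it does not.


Not equivalent: base=-6, step=1 separates them (7 vs 0).
price: count=1, then total=7, then (max(7, total) == (count / (step - 2))) is false, then count=140, then count=-2, then returns 7
price_opt: total=0, then count=0, then ((((step / -2) * (step - 4)) == (-2 - step)) || ((count % (total - -2)) != (-count))) is false, then total=0, then (!((-2 - 5) < (count - -1))) is false, then base=0, then total=0, then returns 0
verdict: not equivalent; witness: base=-6, step=1


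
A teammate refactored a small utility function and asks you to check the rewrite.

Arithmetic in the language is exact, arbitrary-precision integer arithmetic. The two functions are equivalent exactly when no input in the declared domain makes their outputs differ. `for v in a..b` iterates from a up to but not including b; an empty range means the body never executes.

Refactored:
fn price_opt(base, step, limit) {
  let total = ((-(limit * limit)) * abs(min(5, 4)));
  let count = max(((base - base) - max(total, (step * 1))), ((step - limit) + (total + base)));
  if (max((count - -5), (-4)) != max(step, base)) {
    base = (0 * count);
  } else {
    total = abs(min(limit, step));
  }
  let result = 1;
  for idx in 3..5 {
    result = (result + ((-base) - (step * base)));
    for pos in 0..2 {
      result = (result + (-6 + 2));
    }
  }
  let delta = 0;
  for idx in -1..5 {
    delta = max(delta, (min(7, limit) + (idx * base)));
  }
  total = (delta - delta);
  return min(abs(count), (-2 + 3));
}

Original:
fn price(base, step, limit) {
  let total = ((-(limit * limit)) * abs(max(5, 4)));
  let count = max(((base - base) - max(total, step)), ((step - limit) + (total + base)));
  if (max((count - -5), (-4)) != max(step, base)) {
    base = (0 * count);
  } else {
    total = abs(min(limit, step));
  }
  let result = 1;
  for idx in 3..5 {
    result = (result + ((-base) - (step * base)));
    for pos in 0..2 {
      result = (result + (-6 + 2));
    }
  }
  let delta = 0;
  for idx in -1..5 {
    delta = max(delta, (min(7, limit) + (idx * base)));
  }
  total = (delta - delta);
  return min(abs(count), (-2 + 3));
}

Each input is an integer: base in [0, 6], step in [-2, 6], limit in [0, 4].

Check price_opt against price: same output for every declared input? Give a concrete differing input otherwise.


Evaluate both at base=0, step=5, limit=1.
price: total becomes -5; next count becomes -1; next (max((count - -5), (-4)) != max(step, base)) evaluates to true; next base becomes 0; next result becomes 1; next at idx=3:; next result becomes 1; next at pos=0:; next result becomes -3; next at pos=1:; next result becomes -7; next at idx=4:; next result becomes -7; next at pos=0:; next result becomes -11; next at pos=1:; next result becomes -15; next delta becomes 0; next at idx=-1:; next delta becomes 1; next at idx=0:; next delta becomes 1; next at idx=1:; next delta becomes 1; next at idx=2:; next delta becomes 1; next at idx=3:; next delta becomes 1; next at idx=4:; next delta becomes 1; next total becomes 0; next final value 1
price_opt: total becomes -4; next count becomes 0; next (max((count - -5), (-4)) != max(step, base)) evaluates to false; next total becomes 1; next result becomes 1; next at idx=3:; next result becomes 1; next at pos=0:; next result becomes -3; next at pos=1:; next result becomes -7; next at idx=4:; next result becomes -7; next at pos=0:; next result becomes -11; next at pos=1:; next result becomes -15; next delta becomes 0; next at idx=-1:; next delta becomes 1; next at idx=0:; next delta becomes 1; next at idx=1:; next delta becomes 1; next at idx=2:; next delta becomes 1; next at idx=3:; next delta becomes 1; next at idx=4:; next delta becomes 1; next total becomes 0; next final value 0
1 != 0, so the rewrite changes behavior.
verdict: not equivalent; witness: base=0, step=5, limit=1


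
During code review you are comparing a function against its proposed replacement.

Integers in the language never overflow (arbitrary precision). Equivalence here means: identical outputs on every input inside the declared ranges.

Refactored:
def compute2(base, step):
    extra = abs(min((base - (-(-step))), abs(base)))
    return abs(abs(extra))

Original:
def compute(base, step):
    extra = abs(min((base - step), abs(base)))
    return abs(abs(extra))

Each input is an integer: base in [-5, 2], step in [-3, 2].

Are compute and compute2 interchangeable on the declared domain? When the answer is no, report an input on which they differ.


Although same computation, different form, 48/48 inputs agree.
verdict: equivalent


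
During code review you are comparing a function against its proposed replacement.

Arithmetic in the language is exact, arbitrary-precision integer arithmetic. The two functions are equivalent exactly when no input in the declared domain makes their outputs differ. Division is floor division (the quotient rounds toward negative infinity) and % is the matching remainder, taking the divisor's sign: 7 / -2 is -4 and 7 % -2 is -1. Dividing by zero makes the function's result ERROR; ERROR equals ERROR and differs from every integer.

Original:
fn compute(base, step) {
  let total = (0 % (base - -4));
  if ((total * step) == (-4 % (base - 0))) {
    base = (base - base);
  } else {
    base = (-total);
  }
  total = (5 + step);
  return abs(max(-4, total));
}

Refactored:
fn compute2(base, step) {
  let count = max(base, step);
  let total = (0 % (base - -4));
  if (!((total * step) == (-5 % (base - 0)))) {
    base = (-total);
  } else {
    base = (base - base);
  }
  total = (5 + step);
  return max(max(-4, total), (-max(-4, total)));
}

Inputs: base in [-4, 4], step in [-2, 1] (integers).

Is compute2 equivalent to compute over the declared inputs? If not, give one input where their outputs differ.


The suspicious edit (`-4` became `-5`) never changes the result for any input inside the declared domain; all 36 inputs agree.
verdict: equivalent


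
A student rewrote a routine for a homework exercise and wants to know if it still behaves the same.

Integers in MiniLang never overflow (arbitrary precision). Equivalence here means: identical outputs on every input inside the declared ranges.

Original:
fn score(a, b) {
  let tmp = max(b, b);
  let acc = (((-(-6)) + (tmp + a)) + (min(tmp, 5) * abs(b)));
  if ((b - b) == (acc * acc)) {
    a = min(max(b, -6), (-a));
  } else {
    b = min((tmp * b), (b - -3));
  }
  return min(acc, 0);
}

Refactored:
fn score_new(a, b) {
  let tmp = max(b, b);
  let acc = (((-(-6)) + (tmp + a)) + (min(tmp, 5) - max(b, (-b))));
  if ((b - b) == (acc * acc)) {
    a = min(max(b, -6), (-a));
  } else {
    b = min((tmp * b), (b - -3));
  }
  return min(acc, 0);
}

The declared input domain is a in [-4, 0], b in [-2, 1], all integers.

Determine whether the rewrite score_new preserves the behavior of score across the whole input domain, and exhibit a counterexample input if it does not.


Try a=-4, b=-1.
score: tmp = -1; acc = 0; ((b - b) == (acc * acc)) -> true; a = -1; return 0
score_new: tmp = -1; acc = -1; ((b - b) == (acc * acc)) -> false; b = 1; return -1
0 against -1: the behavior changed.
verdict: not equivalent; witness: a=-4, b=-1


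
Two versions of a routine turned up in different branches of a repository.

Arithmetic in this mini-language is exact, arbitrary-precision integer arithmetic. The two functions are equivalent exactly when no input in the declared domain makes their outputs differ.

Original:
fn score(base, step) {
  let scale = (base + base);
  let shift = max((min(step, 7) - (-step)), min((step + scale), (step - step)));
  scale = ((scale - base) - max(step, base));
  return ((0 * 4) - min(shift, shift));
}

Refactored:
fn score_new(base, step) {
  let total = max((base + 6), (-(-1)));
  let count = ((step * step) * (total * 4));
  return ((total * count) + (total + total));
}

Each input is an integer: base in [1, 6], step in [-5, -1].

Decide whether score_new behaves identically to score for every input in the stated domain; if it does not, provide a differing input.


Evaluate both at base=1, step=-5.
score: scale=2, then shift=-3, then scale=0, then returns 3
score_new: total=7, then count=700, then returns 4914
3 against 4914: the behavior changed.
verdict: not equivalent; witness: base=1, step=-5


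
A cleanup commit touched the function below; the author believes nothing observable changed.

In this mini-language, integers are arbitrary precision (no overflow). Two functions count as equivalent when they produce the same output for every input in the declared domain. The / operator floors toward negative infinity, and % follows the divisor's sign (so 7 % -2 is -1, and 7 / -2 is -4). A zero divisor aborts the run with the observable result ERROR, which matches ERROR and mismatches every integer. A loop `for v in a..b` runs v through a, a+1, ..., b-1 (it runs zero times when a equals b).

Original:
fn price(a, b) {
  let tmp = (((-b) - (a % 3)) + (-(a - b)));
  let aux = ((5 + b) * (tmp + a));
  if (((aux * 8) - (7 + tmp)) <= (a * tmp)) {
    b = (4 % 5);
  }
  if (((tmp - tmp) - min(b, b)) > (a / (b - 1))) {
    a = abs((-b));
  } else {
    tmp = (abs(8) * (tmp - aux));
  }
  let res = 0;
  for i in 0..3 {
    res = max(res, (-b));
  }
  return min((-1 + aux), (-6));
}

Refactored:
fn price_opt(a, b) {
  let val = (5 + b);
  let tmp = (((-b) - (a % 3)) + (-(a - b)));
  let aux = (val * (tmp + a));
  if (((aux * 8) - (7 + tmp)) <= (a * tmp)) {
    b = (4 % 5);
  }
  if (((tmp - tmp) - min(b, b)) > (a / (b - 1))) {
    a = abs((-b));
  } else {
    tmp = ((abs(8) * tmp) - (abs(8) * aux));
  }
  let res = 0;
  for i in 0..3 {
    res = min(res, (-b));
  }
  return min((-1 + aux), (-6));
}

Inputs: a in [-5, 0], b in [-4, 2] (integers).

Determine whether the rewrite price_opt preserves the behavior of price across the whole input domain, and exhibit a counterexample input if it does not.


Although `max(res, (-b))` became `min(res, (-b))`, no input in the stated domain can expose it; all 42 inputs agree.
verdict: equivalent


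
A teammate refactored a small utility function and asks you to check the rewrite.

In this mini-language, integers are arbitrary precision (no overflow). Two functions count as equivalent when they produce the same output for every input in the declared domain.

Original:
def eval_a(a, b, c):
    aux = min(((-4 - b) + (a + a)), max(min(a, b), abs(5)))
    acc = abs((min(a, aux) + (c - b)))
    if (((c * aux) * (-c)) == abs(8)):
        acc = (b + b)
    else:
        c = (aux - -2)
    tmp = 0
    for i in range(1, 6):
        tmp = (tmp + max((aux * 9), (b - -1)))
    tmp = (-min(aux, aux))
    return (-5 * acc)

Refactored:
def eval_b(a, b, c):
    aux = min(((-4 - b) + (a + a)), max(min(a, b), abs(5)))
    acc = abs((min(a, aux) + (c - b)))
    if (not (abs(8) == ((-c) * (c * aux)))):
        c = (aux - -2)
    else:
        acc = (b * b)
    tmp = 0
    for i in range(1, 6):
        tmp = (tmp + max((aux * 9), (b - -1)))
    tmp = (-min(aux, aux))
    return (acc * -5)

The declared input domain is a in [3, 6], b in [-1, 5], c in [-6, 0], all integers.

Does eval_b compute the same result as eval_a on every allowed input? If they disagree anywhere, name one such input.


Not equivalent: a=3, b=4, c=-2 separates them (-40 vs -80).
eval_a: aux becomes -2; next acc becomes 8; next (((c * aux) * (-c)) == abs(8)) evaluates to true; next acc becomes 8; next tmp becomes 0; next at i=1:; next tmp becomes 5; next at i=2:; next tmp becomes 10; next at i=3:; next tmp becomes 15; next at i=4:; next tmp becomes 20; next at i=5:; next tmp becomes 25; next tmp becomes 2; next final value -40
eval_b: aux becomes -2; next acc becomes 8; next (not (abs(8) == ((-c) * (c * aux)))) evaluates to false; next acc becomes 16; next tmp becomes 0; next at i=1:; next tmp becomes 5; next at i=2:; next tmp becomes 10; next at i=3:; next tmp becomes 15; next at i=4:; next tmp becomes 20; next at i=5:; next tmp becomes 25; next tmp becomes 2; next final value -80
verdict: not equivalent; witness: a=3, b=4, c=-2


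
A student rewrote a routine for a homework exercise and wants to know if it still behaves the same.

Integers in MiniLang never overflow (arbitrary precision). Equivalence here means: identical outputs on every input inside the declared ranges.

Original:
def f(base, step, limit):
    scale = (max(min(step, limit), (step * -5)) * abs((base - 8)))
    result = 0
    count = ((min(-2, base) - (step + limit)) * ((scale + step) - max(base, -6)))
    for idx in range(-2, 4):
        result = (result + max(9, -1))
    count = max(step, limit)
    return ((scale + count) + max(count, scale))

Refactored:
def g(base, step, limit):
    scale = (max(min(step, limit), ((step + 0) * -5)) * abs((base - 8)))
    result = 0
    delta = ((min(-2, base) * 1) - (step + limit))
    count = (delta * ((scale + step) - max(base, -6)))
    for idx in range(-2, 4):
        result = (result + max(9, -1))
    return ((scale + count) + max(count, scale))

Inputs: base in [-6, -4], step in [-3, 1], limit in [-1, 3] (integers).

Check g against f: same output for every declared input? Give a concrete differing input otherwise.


At base=-6, step=-3, limit=-1: f gives 419, g gives -6.
verdict: not equivalent; witness: base=-6, step=-3, limit=-1


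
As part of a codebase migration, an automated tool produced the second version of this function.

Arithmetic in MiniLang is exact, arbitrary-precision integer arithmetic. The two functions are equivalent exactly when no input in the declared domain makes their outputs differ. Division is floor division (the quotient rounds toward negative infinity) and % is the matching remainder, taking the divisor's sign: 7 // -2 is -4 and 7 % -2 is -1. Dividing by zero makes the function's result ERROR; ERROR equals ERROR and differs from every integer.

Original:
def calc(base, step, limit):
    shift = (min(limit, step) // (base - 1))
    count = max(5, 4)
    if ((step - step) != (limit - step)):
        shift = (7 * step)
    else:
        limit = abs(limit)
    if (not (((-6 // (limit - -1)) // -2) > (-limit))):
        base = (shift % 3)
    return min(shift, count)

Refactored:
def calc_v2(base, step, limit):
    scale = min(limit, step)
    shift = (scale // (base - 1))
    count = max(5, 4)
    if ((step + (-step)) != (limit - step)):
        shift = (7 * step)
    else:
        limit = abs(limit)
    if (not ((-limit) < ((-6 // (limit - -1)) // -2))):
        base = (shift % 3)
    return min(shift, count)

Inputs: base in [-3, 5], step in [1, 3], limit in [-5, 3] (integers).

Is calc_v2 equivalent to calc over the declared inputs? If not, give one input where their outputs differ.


This is a faithful refactor — comparison usage differs, and statement counts differ, and arithmetic usage differs, and local variable names differ, but the computed results match everywhere.
Tracing base=0, step=2, limit=-2: calc: shift becomes 2; next count becomes 5; next ((step - step) != (limit - step)) evaluates to true; next shift becomes 14; next (not (((-6 // (limit - -1)) // -2) > (-limit))) evaluates to true; next base becomes 2; next final value 5 | calc_v2: scale becomes -2; next shift becomes 2; next count becomes 5; next ((step + (-step)) != (limit - step)) evaluates to true; next shift becomes 14; next (not ((-limit) < ((-6 // (limit - -1)) // -2))) evaluates to true; next base becomes 2; next final value 5 — matching result 5.
Sweeping the whole domain (243 inputs) finds no disagreement.
verdict: equivalent
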